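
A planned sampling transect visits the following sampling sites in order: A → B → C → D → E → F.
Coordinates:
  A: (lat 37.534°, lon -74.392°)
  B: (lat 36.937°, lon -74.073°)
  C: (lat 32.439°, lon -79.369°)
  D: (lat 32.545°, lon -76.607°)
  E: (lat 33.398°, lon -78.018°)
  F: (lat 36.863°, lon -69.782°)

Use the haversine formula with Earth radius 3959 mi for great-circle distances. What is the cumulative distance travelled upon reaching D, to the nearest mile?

638 mi

Leg distances:
A→B: 44.8 mi  (cumulative 44.8 mi)
B→C: 432.4 mi  (cumulative 477.3 mi)
C→D: 161.1 mi  (cumulative 638.4 mi)
Cumulative distance at D ≈ 638 mi.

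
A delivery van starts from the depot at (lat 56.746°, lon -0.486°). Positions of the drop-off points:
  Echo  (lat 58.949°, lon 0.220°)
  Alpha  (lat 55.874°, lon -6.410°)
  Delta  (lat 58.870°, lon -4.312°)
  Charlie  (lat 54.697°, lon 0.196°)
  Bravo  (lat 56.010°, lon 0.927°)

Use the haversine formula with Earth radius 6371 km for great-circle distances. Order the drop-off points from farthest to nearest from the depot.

Alpha, Delta, Echo, Charlie, Bravo

Distance from the depot at (lat 56.746°, lon -0.486°) to each:
Alpha (lat 55.874°, lon -6.410°): 377.9 km
Delta (lat 58.870°, lon -4.312°): 327.2 km
Echo (lat 58.949°, lon 0.220°): 248.5 km
Charlie (lat 54.697°, lon 0.196°): 231.8 km
Bravo (lat 56.010°, lon 0.927°): 119.4 km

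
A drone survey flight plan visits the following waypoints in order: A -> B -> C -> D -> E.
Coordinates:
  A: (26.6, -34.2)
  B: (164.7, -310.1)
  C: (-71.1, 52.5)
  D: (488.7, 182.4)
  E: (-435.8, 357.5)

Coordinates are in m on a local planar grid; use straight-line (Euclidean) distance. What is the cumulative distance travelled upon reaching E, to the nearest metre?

2257 m

Leg distances:
A→B: 308.5 m  (cumulative 308.5 m)
B→C: 432.5 m  (cumulative 741.1 m)
C→D: 574.7 m  (cumulative 1315.7 m)
D→E: 940.9 m  (cumulative 2256.7 m)
Cumulative distance at E ≈ 2257 m.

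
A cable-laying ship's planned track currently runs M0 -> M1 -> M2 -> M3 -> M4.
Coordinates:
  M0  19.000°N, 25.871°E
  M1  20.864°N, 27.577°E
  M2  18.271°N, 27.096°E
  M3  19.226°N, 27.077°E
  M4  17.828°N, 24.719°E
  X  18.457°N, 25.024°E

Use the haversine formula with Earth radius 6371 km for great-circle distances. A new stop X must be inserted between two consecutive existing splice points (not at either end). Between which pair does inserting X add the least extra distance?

between M3 and M4

Added distance for inserting X between each consecutive pair:
M0–M1: 212.6 km
M1–M2: 305.2 km
M2–M3: 345.8 km
M3–M4: 16.2 km
Smallest added distance is 16.2 km, inserting between M3 and M4.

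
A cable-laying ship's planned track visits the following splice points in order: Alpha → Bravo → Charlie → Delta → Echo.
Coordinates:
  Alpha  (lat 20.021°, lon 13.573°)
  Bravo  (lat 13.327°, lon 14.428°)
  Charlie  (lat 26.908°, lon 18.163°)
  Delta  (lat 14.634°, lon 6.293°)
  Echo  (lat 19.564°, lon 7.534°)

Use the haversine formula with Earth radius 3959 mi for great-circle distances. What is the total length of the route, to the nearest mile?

Leg distances:
Alpha→Bravo: 466.0 mi  (cumulative 466.0 mi)
Bravo→Charlie: 969.0 mi  (cumulative 1435.0 mi)
Charlie→Delta: 1141.9 mi  (cumulative 2576.9 mi)
Delta→Echo: 350.4 mi  (cumulative 2927.2 mi)
Total route length ≈ 2927 mi.

2927 mi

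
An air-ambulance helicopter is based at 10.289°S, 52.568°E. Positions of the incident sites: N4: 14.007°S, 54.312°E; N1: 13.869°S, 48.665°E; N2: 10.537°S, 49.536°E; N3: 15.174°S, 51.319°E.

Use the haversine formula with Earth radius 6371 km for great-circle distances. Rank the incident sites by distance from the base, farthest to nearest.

Distances from the base:
N1 13.869°S, 48.665°E: 581.8 km
N3 15.174°S, 51.319°E: 559.8 km
N4 14.007°S, 54.312°E: 454.8 km
N2 10.537°S, 49.536°E: 332.7 km

N1, N3, N4, N2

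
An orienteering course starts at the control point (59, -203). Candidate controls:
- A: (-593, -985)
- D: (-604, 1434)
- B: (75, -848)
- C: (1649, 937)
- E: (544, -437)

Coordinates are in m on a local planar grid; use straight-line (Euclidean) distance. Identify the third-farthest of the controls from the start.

A

Distance to each, sorted:
C: 1956.5 m
D: 1766.2 m
A: 1018.1 m
B: 645.2 m
E: 538.5 m
The third-farthest is A at 1018.1 m.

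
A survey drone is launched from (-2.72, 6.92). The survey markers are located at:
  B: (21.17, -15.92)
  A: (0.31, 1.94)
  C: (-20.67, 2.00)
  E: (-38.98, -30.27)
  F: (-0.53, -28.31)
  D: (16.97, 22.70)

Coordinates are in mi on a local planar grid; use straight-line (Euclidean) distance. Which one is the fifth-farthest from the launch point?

C

Distance to each, sorted:
E: 51.9 mi
F: 35.3 mi
B: 33.1 mi
D: 25.2 mi
C: 18.6 mi
A: 5.8 mi
The fifth-farthest is C at 18.6 mi.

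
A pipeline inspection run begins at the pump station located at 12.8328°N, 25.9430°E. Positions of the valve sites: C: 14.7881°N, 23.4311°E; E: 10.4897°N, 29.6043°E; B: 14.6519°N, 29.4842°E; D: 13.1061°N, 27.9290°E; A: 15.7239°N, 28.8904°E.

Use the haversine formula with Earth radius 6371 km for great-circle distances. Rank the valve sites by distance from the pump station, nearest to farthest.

D, C, B, A, E

Distances from the pump station:
D 13.1061°N, 27.9290°E: 217.3 km
C 14.7881°N, 23.4311°E: 347.6 km
B 14.6519°N, 29.4842°E: 432.7 km
A 15.7239°N, 28.8904°E: 451.9 km
E 10.4897°N, 29.6043°E: 476.3 km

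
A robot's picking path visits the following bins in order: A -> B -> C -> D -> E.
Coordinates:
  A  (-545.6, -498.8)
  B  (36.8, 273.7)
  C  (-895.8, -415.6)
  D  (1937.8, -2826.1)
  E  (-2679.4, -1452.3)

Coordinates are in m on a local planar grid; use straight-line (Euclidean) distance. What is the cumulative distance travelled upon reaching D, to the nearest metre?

Leg distances:
A→B: 967.4 m  (cumulative 967.4 m)
B→C: 1159.7 m  (cumulative 2127.1 m)
C→D: 3720.2 m  (cumulative 5847.3 m)
Cumulative distance at D ≈ 5847 m.

5847 m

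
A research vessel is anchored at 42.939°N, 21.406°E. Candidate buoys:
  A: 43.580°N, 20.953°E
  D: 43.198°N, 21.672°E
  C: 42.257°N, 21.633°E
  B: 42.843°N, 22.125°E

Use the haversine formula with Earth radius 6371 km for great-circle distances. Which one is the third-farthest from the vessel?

Distances from the vessel (42.939°N, 21.406°E):
A: 80.2 km
C: 78.1 km
B: 59.5 km
D: 36.0 km
The third-farthest is B at 59.5 km.

B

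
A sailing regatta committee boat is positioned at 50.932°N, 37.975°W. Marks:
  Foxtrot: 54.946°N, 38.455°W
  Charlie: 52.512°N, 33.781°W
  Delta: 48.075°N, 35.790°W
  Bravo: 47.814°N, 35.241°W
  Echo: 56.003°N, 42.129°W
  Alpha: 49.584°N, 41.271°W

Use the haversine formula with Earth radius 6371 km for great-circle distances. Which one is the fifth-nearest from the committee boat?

Distances from the committee boat (50.932°N, 37.975°W):
Alpha: 278.1 km
Charlie: 338.0 km
Delta: 354.7 km
Bravo: 399.2 km
Foxtrot: 447.5 km
Echo: 627.1 km
The fifth-nearest is Foxtrot at 447.5 km.

Foxtrot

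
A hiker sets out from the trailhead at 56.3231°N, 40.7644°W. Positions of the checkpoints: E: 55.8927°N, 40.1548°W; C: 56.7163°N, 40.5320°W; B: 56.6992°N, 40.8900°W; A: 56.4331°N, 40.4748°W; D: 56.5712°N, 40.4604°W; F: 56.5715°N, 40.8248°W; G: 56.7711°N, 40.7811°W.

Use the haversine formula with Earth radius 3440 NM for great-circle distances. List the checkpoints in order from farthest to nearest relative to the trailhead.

E, G, C, B, D, F, A

Distances from the trailhead:
E 55.8927°N, 40.1548°W: 32.9 NM
G 56.7711°N, 40.7811°W: 26.9 NM
C 56.7163°N, 40.5320°W: 24.8 NM
B 56.6992°N, 40.8900°W: 23.0 NM
D 56.5712°N, 40.4604°W: 18.0 NM
F 56.5715°N, 40.8248°W: 15.0 NM
A 56.4331°N, 40.4748°W: 11.7 NM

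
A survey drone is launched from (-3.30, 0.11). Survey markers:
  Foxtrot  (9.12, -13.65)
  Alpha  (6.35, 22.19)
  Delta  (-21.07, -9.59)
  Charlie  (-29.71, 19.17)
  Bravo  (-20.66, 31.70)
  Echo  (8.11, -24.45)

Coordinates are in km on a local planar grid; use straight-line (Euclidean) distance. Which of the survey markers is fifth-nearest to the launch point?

Charlie

Distances from the launch point ((-3.30, 0.11)):
Foxtrot: 18.5 km
Delta: 20.2 km
Alpha: 24.1 km
Echo: 27.1 km
Charlie: 32.6 km
Bravo: 36.0 km
The fifth-nearest is Charlie at 32.6 km.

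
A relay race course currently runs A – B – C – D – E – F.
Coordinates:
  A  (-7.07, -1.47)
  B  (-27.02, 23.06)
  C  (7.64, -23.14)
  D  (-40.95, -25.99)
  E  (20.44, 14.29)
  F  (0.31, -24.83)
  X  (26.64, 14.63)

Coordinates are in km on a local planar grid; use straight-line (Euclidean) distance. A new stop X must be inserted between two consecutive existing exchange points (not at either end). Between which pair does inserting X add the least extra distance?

Added distance for inserting X between each consecutive pair:
A–B: 60.1 km
B–C: 38.8 km
C–D: 72.5 km
D–E: 11.6 km
E–F: 9.7 km
Smallest added distance is 9.7 km, inserting between E and F.

between E and F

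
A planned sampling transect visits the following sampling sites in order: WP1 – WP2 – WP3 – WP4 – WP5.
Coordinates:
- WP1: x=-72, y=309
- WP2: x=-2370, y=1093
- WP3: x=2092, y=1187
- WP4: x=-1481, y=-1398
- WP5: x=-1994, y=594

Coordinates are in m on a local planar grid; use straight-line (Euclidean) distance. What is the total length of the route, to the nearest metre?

13358 m

Leg distances:
WP1→WP2: 2428.1 m  (cumulative 2428.1 m)
WP2→WP3: 4463.0 m  (cumulative 6891.0 m)
WP3→WP4: 4410.1 m  (cumulative 11301.1 m)
WP4→WP5: 2057.0 m  (cumulative 13358.1 m)
Total route length ≈ 13358 m.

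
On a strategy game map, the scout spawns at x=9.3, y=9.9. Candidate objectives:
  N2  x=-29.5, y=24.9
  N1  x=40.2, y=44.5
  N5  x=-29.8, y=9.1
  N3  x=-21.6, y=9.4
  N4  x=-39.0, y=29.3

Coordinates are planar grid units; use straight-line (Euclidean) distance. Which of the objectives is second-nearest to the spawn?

N5

Distances from the spawn (x=9.3, y=9.9):
N3: 30.9
N5: 39.1
N2: 41.6
N1: 46.4
N4: 52.1
The second-nearest is N5 at 39.1.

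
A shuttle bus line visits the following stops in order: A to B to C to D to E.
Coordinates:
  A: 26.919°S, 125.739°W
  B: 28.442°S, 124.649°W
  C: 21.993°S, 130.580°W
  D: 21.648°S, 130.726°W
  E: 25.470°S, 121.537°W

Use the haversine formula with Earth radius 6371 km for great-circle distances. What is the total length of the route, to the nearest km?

2202 km

Leg distances:
A→B: 200.5 km  (cumulative 200.5 km)
B→C: 932.5 km  (cumulative 1133.0 km)
C→D: 41.2 km  (cumulative 1174.2 km)
D→E: 1028.1 km  (cumulative 2202.3 km)
Total route length ≈ 2202 km.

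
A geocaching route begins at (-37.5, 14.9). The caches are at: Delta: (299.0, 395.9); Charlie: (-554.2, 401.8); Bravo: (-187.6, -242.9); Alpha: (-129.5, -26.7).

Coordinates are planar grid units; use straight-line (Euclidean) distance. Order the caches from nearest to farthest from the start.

Alpha, Bravo, Delta, Charlie

Distances from the start:
Alpha (-129.5, -26.7): 101.0
Bravo (-187.6, -242.9): 298.3
Delta (299.0, 395.9): 508.3
Charlie (-554.2, 401.8): 645.5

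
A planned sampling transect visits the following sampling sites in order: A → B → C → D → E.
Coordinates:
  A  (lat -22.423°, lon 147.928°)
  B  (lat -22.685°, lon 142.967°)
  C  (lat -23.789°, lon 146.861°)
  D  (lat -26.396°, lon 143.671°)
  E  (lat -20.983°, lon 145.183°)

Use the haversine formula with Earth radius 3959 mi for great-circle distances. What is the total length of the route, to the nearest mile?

1231 mi

Leg distances:
A→B: 317.1 mi  (cumulative 317.1 mi)
B→C: 258.7 mi  (cumulative 575.8 mi)
C→D: 268.9 mi  (cumulative 844.7 mi)
D→E: 386.1 mi  (cumulative 1230.7 mi)
Total route length ≈ 1231 mi.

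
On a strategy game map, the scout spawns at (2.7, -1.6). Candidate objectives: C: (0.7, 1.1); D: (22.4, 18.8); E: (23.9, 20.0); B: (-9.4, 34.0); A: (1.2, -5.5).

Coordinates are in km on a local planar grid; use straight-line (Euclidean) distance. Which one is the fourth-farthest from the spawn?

A

Distances from the spawn ((2.7, -1.6)):
B: 37.6 km
E: 30.3 km
D: 28.4 km
A: 4.2 km
C: 3.4 km
The fourth-farthest is A at 4.2 km.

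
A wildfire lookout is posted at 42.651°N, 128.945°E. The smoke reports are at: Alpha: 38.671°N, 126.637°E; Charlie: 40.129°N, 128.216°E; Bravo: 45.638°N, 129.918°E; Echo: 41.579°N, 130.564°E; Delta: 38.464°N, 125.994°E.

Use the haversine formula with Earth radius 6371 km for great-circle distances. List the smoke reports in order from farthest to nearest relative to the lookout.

Distance from the lookout at 42.651°N, 128.945°E to each:
Delta 38.464°N, 125.994°E: 528.0 km
Alpha 38.671°N, 126.637°E: 483.4 km
Bravo 45.638°N, 129.918°E: 341.1 km
Charlie 40.129°N, 128.216°E: 286.9 km
Echo 41.579°N, 130.564°E: 179.0 km

Delta, Alpha, Bravo, Charlie, Echo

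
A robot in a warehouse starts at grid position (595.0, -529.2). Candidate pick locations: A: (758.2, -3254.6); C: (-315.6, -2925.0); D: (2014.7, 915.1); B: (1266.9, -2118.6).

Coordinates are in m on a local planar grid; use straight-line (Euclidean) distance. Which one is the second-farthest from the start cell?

Distance to each, sorted:
A: 2730.3 m
C: 2563.0 m
D: 2025.2 m
B: 1725.6 m
The second-farthest is C at 2563.0 m.

C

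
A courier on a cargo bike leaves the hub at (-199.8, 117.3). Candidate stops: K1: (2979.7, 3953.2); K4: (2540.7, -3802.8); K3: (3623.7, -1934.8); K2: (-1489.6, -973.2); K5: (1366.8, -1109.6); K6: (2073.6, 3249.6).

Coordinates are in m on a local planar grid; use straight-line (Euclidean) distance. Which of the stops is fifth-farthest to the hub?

Distance to each, sorted:
K1: 4982.3 m
K4: 4783.0 m
K3: 4339.4 m
K6: 3870.4 m
K5: 1989.9 m
K2: 1689.0 m
The fifth-farthest is K5 at 1989.9 m.

K5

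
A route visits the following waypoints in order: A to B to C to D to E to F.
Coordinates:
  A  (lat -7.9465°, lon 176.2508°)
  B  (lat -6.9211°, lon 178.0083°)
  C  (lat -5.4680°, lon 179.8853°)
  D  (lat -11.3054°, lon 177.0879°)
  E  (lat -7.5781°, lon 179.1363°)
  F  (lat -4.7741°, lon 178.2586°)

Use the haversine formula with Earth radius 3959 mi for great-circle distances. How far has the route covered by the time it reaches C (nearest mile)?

Leg distances:
A→B: 139.7 mi  (cumulative 139.7 mi)
B→C: 163.4 mi  (cumulative 303.1 mi)
Cumulative distance at C ≈ 303 mi.

303 mi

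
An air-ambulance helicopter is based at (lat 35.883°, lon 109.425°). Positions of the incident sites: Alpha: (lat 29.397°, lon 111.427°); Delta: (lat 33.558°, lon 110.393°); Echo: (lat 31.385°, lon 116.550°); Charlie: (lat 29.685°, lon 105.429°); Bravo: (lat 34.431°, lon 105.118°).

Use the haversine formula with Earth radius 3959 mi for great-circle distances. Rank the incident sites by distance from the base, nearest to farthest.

Distance from the base at (lat 35.883°, lon 109.425°) to each:
Delta (lat 33.558°, lon 110.393°): 169.8 mi
Bravo (lat 34.431°, lon 105.118°): 263.2 mi
Alpha (lat 29.397°, lon 111.427°): 463.0 mi
Charlie (lat 29.685°, lon 105.429°): 487.0 mi
Echo (lat 31.385°, lon 116.550°): 514.1 mi

Delta, Bravo, Alpha, Charlie, Echo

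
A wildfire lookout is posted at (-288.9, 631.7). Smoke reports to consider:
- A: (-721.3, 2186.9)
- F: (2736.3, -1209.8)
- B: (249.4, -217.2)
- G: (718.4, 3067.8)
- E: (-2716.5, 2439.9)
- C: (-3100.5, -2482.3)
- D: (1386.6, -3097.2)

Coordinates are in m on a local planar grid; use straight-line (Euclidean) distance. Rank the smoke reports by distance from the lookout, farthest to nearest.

Distance from the lookout at (-288.9, 631.7) to each:
C (-3100.5, -2482.3): 4195.5 m
D (1386.6, -3097.2): 4088.0 m
F (2736.3, -1209.8): 3541.6 m
E (-2716.5, 2439.9): 3027.0 m
G (718.4, 3067.8): 2636.1 m
A (-721.3, 2186.9): 1614.2 m
B (249.4, -217.2): 1005.2 m

C, D, F, E, G, A, B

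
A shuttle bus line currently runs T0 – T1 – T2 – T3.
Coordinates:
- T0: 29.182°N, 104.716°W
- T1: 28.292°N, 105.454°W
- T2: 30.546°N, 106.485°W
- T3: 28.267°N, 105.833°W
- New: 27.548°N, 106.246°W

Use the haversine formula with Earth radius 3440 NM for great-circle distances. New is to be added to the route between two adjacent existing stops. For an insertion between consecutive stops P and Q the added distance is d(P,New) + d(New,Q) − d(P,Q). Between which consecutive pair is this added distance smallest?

Added distance for inserting New between each consecutive pair:
T0–T1: 122.4 NM
T1–T2: 96.1 NM
T2–T3: 87.8 NM
Smallest added distance is 87.8 NM, inserting between T2 and T3.

between T2 and T3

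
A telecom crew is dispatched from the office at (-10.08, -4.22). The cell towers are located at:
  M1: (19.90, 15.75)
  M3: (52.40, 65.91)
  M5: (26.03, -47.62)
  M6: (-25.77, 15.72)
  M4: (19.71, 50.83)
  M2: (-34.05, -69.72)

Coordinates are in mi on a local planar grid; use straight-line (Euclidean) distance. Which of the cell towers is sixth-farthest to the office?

Distance to each, sorted:
M3: 93.9 mi
M2: 69.7 mi
M4: 62.6 mi
M5: 56.5 mi
M1: 36.0 mi
M6: 25.4 mi
The sixth-farthest is M6 at 25.4 mi.

M6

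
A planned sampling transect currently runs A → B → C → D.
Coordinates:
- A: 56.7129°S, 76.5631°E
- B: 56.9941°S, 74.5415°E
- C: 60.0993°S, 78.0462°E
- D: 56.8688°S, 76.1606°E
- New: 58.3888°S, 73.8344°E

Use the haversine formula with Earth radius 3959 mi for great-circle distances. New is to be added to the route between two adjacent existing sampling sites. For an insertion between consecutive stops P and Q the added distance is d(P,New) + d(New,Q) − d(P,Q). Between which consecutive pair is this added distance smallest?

Added distance for inserting New between each consecutive pair:
A–B: 174.8 mi
B–C: 40.9 mi
C–D: 92.4 mi
Smallest added distance is 40.9 mi, inserting between B and C.

between B and C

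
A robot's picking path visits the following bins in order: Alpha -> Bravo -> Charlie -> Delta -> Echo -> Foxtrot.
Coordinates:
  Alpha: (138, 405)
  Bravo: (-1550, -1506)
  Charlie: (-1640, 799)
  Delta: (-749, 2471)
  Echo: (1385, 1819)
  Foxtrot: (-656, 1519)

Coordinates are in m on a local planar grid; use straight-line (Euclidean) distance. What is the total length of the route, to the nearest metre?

Leg distances:
Alpha→Bravo: 2549.8 m  (cumulative 2549.8 m)
Bravo→Charlie: 2306.8 m  (cumulative 4856.5 m)
Charlie→Delta: 1894.6 m  (cumulative 6751.1 m)
Delta→Echo: 2231.4 m  (cumulative 8982.5 m)
Echo→Foxtrot: 2062.9 m  (cumulative 11045.4 m)
Total route length ≈ 11045 m.

11045 m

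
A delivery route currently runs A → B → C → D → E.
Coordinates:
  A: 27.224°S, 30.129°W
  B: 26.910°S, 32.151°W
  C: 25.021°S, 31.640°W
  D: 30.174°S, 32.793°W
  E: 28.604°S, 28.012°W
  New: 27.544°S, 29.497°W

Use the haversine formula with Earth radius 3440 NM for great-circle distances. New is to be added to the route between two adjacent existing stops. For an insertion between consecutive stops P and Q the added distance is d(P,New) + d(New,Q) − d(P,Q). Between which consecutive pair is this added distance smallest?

between D and E

Added distance for inserting New between each consecutive pair:
A–B: 75.8 NM
B–C: 220.4 NM
C–D: 109.4 NM
D–E: 68.4 NM
Smallest added distance is 68.4 NM, inserting between D and E.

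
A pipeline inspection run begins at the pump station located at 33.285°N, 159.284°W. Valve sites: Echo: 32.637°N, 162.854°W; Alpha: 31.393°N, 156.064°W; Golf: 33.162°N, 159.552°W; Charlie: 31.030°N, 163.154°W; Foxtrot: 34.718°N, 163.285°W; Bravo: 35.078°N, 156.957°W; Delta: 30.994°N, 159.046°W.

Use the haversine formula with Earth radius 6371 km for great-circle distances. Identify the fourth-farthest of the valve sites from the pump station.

Echo

Distance to each, sorted:
Charlie: 442.2 km
Foxtrot: 401.7 km
Alpha: 368.4 km
Echo: 340.8 km
Bravo: 292.5 km
Delta: 255.7 km
Golf: 28.4 km
The fourth-farthest is Echo at 340.8 km.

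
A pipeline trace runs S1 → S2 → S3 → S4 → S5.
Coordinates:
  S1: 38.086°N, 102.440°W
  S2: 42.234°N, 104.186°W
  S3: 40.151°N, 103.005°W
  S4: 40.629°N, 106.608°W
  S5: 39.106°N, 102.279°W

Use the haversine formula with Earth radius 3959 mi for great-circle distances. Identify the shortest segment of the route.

Leg distances:
S1→S2: 301.1 mi
S2→S3: 156.5 mi
S3→S4: 192.5 mi
S4→S5: 252.5 mi
The shortest leg is S2–S3 at 156.5 mi.

S2–S3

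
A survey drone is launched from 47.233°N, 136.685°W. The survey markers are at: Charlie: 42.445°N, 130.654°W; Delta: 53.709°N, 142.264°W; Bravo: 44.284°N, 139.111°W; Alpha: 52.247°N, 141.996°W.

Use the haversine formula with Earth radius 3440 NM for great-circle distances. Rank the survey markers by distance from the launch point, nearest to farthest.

Bravo, Alpha, Charlie, Delta

Distance from the launch point at 47.233°N, 136.685°W to each:
Bravo 44.284°N, 139.111°W: 204.1 NM
Alpha 52.247°N, 141.996°W: 364.6 NM
Charlie 42.445°N, 130.654°W: 385.2 NM
Delta 53.709°N, 142.264°W: 443.1 NM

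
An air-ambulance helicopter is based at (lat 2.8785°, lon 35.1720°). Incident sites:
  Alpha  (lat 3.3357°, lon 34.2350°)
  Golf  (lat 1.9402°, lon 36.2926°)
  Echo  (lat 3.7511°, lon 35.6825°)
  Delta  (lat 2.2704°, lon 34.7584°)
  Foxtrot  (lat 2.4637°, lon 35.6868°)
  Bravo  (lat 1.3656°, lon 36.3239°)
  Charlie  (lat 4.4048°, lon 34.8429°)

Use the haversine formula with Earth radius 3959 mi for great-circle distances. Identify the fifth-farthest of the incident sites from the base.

Distances from the base ((lat 2.8785°, lon 35.1720°)):
Bravo: 131.4 mi
Charlie: 107.9 mi
Golf: 100.9 mi
Alpha: 72.0 mi
Echo: 69.8 mi
Delta: 50.8 mi
Foxtrot: 45.7 mi
The fifth-farthest is Echo at 69.8 mi.

Echo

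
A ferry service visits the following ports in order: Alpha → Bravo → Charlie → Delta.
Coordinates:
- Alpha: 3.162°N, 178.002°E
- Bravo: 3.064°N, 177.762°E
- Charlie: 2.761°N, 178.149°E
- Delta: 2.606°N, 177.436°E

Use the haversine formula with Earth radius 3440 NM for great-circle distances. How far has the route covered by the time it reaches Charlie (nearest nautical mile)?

Leg distances:
Alpha→Bravo: 15.5 NM  (cumulative 15.5 NM)
Bravo→Charlie: 29.5 NM  (cumulative 45.0 NM)
Cumulative distance at Charlie ≈ 45 NM.

45 NM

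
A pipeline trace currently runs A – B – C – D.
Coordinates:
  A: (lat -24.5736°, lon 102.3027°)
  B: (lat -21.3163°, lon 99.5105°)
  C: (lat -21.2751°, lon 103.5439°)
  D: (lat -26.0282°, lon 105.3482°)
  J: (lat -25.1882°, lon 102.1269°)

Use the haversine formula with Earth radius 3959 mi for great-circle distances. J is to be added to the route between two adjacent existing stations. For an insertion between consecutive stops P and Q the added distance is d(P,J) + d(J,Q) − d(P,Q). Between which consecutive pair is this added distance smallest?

between A and B

Added distance for inserting J between each consecutive pair:
A–B: 72.0 mi
B–C: 340.2 mi
C–D: 146.2 mi
Smallest added distance is 72.0 mi, inserting between A and B.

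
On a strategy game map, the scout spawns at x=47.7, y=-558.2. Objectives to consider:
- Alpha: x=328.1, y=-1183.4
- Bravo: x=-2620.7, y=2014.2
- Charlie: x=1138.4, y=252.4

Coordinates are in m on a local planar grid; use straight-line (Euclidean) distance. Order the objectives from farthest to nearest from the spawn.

Bravo, Charlie, Alpha

Distance from the spawn at x=47.7, y=-558.2 to each:
Bravo x=-2620.7, y=2014.2: 3706.4 m
Charlie x=1138.4, y=252.4: 1358.9 m
Alpha x=328.1, y=-1183.4: 685.2 m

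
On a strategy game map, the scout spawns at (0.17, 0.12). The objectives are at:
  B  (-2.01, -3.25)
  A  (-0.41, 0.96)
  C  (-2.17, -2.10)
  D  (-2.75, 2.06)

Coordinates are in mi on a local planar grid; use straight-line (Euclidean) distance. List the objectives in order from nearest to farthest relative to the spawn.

A, C, D, B

Computing each straight-line distance from (0.17, 0.12):
A (-0.41, 0.96): 1.0 mi
C (-2.17, -2.10): 3.2 mi
D (-2.75, 2.06): 3.5 mi
B (-2.01, -3.25): 4.0 mi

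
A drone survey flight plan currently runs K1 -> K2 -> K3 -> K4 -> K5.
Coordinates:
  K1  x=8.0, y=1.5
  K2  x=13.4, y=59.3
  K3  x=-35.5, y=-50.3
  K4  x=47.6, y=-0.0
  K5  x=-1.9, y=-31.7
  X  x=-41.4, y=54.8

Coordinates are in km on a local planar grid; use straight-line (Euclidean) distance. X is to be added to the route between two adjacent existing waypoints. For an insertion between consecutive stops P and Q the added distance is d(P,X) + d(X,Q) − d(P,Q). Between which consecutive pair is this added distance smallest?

between K2 and K3

Added distance for inserting X between each consecutive pair:
K1–K2: 69.6 km
K2–K3: 40.2 km
K3–K4: 112.6 km
K4–K5: 140.8 km
Smallest added distance is 40.2 km, inserting between K2 and K3.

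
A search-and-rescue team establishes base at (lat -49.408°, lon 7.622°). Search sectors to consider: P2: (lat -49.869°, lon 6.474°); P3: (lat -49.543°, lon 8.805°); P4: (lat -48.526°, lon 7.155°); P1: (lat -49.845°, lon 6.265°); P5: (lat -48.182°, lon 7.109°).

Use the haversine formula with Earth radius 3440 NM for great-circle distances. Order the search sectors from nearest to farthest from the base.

Distance from the base at (lat -49.408°, lon 7.622°) to each:
P3 (lat -49.543°, lon 8.805°): 46.9 NM
P2 (lat -49.869°, lon 6.474°): 52.5 NM
P4 (lat -48.526°, lon 7.155°): 56.1 NM
P1 (lat -49.845°, lon 6.265°): 58.9 NM
P5 (lat -48.182°, lon 7.109°): 76.4 NM

P3, P2, P4, P1, P5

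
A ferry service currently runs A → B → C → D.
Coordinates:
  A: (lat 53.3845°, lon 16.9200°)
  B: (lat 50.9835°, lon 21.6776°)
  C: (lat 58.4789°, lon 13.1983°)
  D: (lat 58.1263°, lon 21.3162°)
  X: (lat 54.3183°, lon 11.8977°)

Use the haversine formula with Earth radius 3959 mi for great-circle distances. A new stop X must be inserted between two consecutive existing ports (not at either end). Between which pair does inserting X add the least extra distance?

Added distance for inserting X between each consecutive pair:
A–B: 423.3 mi
B–C: 143.9 mi
C–D: 442.9 mi
Smallest added distance is 143.9 mi, inserting between B and C.

between B and C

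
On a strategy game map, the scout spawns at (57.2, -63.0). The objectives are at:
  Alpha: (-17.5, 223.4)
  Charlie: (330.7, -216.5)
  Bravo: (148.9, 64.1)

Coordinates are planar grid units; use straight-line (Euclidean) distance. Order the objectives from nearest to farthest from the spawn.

Computing each straight-line distance from (57.2, -63.0):
Bravo (148.9, 64.1): 156.7
Alpha (-17.5, 223.4): 296.0
Charlie (330.7, -216.5): 313.6

Bravo, Alpha, Charlie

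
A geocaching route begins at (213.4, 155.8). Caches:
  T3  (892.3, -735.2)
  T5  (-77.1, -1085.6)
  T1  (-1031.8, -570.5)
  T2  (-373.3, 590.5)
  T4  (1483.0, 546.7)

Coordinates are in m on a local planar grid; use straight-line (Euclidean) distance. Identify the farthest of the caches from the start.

Distances from the start ((213.4, 155.8)):
T1: 1441.5 m
T4: 1328.4 m
T5: 1274.9 m
T3: 1120.2 m
T2: 730.2 m
The farthest is T1 at 1441.5 m.

T1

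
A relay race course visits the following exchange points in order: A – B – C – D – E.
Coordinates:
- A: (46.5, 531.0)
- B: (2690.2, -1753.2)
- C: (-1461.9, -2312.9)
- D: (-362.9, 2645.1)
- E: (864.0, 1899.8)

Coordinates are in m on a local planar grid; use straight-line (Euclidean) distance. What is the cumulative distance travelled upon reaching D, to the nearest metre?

12762 m

Leg distances:
A→B: 3493.8 m  (cumulative 3493.8 m)
B→C: 4189.7 m  (cumulative 7683.5 m)
C→D: 5078.3 m  (cumulative 12761.8 m)
Cumulative distance at D ≈ 12762 m.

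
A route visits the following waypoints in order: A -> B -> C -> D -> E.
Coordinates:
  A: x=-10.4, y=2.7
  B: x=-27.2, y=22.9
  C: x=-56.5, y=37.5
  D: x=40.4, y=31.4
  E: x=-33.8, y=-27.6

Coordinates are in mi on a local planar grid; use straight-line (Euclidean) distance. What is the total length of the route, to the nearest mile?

251 mi

Leg distances:
A→B: 26.3 mi  (cumulative 26.3 mi)
B→C: 32.7 mi  (cumulative 59.0 mi)
C→D: 97.1 mi  (cumulative 156.1 mi)
D→E: 94.8 mi  (cumulative 250.9 mi)
Total route length ≈ 251 mi.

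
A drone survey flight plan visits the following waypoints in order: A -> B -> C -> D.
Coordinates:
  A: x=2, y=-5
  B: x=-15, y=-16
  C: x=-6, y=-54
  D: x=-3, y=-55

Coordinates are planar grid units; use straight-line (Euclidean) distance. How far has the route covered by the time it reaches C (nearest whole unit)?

Leg distances:
A→B: 20.2  (cumulative 20.2)
B→C: 39.1  (cumulative 59.3)
Cumulative distance at C ≈ 59.

59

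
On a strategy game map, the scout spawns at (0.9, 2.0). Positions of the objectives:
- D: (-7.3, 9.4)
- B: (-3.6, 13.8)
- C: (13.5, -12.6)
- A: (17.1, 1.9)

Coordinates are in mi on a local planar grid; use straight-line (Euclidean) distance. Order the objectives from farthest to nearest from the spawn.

Distances from the spawn:
C (13.5, -12.6): 19.3 mi
A (17.1, 1.9): 16.2 mi
B (-3.6, 13.8): 12.6 mi
D (-7.3, 9.4): 11.0 mi

C, A, B, D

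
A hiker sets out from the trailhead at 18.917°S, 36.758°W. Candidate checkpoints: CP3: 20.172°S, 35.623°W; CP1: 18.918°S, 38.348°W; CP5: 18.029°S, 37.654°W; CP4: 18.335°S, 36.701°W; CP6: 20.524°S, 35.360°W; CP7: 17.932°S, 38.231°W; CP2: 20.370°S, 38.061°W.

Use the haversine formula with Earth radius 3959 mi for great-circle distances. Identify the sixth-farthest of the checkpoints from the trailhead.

Distance to each, sorted:
CP6: 143.5 mi
CP2: 131.4 mi
CP7: 118.1 mi
CP3: 113.9 mi
CP1: 103.9 mi
CP5: 84.9 mi
CP4: 40.4 mi
The sixth-farthest is CP5 at 84.9 mi.

CP5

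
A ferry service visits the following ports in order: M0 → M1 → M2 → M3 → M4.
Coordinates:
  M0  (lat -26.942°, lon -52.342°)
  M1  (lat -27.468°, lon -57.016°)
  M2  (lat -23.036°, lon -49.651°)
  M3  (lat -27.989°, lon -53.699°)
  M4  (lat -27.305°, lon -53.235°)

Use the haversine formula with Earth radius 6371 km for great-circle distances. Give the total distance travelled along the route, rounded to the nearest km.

2128 km

Leg distances:
M0→M1: 465.9 km  (cumulative 465.9 km)
M1→M2: 889.3 km  (cumulative 1355.2 km)
M2→M3: 684.2 km  (cumulative 2039.4 km)
M3→M4: 88.7 km  (cumulative 2128.2 km)
Total route length ≈ 2128 km.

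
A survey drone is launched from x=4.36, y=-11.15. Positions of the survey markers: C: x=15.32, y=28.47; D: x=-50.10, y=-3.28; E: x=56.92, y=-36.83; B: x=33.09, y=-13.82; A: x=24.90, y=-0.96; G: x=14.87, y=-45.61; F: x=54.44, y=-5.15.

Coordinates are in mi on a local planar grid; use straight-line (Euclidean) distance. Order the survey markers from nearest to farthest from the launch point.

Computing each straight-line distance from x=4.36, y=-11.15:
A x=24.90, y=-0.96: 22.9 mi
B x=33.09, y=-13.82: 28.9 mi
G x=14.87, y=-45.61: 36.0 mi
C x=15.32, y=28.47: 41.1 mi
F x=54.44, y=-5.15: 50.4 mi
D x=-50.10, y=-3.28: 55.0 mi
E x=56.92, y=-36.83: 58.5 mi

A, B, G, C, F, D, E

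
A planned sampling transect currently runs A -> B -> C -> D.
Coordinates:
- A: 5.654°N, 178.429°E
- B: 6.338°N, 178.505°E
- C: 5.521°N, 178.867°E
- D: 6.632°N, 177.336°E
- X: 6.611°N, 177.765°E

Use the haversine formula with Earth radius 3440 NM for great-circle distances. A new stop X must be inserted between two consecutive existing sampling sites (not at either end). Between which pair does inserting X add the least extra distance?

between C and D

Added distance for inserting X between each consecutive pair:
A–B: 75.6 NM
B–C: 86.3 NM
C–D: 5.3 NM
Smallest added distance is 5.3 NM, inserting between C and D.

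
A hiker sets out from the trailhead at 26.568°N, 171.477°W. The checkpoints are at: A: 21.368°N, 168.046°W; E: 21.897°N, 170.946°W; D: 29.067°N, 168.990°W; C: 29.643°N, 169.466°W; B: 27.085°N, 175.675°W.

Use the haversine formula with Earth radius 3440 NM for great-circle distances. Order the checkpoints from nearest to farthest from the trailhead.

D, C, B, E, A

Computing each great-circle distance from 26.568°N, 171.477°W:
D 29.067°N, 168.990°W: 199.9 NM
C 29.643°N, 169.466°W: 213.1 NM
B 27.085°N, 175.675°W: 227.0 NM
E 21.897°N, 170.946°W: 281.9 NM
A 21.368°N, 168.046°W: 364.5 NM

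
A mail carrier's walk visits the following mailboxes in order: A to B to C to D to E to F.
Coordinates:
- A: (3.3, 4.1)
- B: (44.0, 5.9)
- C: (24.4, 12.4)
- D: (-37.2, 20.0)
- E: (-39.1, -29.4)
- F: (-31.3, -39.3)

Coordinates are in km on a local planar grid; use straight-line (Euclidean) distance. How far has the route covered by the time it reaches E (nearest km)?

173 km

Leg distances:
A→B: 40.7 km  (cumulative 40.7 km)
B→C: 20.6 km  (cumulative 61.4 km)
C→D: 62.1 km  (cumulative 123.5 km)
D→E: 49.4 km  (cumulative 172.9 km)
Cumulative distance at E ≈ 173 km.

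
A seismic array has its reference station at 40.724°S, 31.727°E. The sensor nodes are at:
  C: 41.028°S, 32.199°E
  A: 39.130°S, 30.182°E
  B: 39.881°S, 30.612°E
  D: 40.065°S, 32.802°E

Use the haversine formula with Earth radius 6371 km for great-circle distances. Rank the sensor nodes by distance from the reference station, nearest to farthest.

C, D, B, A

Distances from the reference station:
C 41.028°S, 32.199°E: 52.1 km
D 40.065°S, 32.802°E: 116.9 km
B 39.881°S, 30.612°E: 133.1 km
A 39.130°S, 30.182°E: 220.8 km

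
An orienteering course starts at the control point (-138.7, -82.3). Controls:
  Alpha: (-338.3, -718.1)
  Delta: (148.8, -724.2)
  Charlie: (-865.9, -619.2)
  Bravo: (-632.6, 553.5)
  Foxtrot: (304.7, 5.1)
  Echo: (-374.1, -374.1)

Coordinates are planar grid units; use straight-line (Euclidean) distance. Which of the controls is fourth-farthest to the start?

Alpha

Distances from the start ((-138.7, -82.3)):
Charlie: 903.9
Bravo: 805.1
Delta: 703.3
Alpha: 666.4
Foxtrot: 451.9
Echo: 374.9
The fourth-farthest is Alpha at 666.4.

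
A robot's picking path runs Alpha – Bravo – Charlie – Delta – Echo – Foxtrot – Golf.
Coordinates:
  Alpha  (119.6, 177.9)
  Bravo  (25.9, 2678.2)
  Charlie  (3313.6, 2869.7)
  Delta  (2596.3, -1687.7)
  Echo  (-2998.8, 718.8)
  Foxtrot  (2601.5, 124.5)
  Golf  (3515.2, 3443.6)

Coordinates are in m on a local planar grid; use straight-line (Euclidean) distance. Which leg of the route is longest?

Leg distances:
Alpha→Bravo: 2502.1 m
Bravo→Charlie: 3293.3 m
Charlie→Delta: 4613.5 m
Delta→Echo: 6090.7 m
Echo→Foxtrot: 5631.7 m
Foxtrot→Golf: 3442.6 m
The longest leg is Delta–Echo at 6090.7 m.

Delta–Echo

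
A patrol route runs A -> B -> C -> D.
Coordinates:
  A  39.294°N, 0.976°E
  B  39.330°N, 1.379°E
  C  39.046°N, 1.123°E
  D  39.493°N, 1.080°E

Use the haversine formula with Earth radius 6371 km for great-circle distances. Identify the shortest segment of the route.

Leg distances:
A→B: 34.9 km
B→C: 38.5 km
C→D: 49.8 km
The shortest leg is A–B at 34.9 km.

A–B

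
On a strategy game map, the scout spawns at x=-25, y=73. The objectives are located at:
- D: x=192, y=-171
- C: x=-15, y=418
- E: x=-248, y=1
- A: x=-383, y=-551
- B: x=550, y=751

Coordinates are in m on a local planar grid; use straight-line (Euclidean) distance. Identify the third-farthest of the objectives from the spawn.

C

Distance to each, sorted:
B: 889.0 m
A: 719.4 m
C: 345.1 m
D: 326.5 m
E: 234.3 m
The third-farthest is C at 345.1 m.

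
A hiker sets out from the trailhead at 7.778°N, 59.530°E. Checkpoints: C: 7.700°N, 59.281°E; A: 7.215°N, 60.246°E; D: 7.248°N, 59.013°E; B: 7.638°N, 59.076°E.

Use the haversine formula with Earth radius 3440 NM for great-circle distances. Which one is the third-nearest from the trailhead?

D

Distance to each, sorted:
C: 15.5 NM
B: 28.3 NM
D: 44.3 NM
A: 54.4 NM
The third-nearest is D at 44.3 NM.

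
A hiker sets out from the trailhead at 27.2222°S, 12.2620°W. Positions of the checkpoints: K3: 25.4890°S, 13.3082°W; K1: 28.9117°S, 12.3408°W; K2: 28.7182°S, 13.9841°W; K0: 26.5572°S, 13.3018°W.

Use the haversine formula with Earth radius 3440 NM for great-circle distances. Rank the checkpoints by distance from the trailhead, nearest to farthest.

K0, K1, K3, K2

Computing each great-circle distance from 27.2222°S, 12.2620°W:
K0 26.5572°S, 13.3018°W: 68.5 NM
K1 28.9117°S, 12.3408°W: 101.5 NM
K3 25.4890°S, 13.3082°W: 118.3 NM
K2 28.7182°S, 13.9841°W: 128.1 NM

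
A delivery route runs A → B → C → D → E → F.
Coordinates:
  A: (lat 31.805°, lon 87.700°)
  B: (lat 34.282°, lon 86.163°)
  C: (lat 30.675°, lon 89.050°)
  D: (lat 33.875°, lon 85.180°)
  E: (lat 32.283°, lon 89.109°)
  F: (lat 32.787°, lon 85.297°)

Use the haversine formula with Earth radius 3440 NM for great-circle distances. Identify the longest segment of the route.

C–D

Leg distances:
A→B: 167.6 NM
B→C: 261.3 NM
C→D: 274.7 NM
D→E: 219.5 NM
E→F: 195.3 NM
The longest leg is C–D at 274.7 NM.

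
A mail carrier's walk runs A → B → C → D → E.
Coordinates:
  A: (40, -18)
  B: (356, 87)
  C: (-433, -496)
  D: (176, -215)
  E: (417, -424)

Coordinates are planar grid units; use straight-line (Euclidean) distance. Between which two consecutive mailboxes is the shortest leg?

D–E

Leg distances:
A→B: 333.0
B→C: 981.0
C→D: 670.7
D→E: 319.0
The shortest leg is D–E at 319.0.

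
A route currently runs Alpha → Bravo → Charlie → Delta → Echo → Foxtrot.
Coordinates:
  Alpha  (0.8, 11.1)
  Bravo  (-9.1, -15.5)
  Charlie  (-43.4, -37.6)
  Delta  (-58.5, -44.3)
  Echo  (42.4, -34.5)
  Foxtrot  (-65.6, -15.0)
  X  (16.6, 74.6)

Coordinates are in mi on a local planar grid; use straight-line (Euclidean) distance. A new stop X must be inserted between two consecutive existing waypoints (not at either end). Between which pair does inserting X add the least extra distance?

between Echo and Foxtrot

Added distance for inserting X between each consecutive pair:
Alpha–Bravo: 130.7 mi
Bravo–Charlie: 180.1 mi
Charlie–Delta: 251.3 mi
Delta–Echo: 151.4 mi
Echo–Foxtrot: 124.0 mi
Smallest added distance is 124.0 mi, inserting between Echo and Foxtrot.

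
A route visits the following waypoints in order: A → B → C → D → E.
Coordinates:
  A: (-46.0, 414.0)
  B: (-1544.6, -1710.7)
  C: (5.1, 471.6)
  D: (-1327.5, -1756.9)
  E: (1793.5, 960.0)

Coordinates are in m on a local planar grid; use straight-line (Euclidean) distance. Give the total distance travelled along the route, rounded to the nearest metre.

12011 m

Leg distances:
A→B: 2600.0 m  (cumulative 2600.0 m)
B→C: 2676.6 m  (cumulative 5276.6 m)
C→D: 2596.5 m  (cumulative 7873.1 m)
D→E: 4137.9 m  (cumulative 12011.0 m)
Total route length ≈ 12011 m.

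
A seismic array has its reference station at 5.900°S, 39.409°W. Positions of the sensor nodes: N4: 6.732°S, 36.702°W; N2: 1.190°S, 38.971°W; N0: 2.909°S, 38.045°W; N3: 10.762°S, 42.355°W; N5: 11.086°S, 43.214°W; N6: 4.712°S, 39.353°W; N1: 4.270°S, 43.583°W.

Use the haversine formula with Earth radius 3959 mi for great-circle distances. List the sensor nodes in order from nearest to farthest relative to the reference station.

N6, N4, N0, N1, N2, N3, N5

Distance from the reference station at 5.900°S, 39.409°W to each:
N6 4.712°S, 39.353°W: 82.2 mi
N4 6.732°S, 36.702°W: 194.6 mi
N0 2.909°S, 38.045°W: 227.0 mi
N1 4.270°S, 43.583°W: 308.6 mi
N2 1.190°S, 38.971°W: 326.8 mi
N3 10.762°S, 42.355°W: 391.7 mi
N5 11.086°S, 43.214°W: 442.7 mi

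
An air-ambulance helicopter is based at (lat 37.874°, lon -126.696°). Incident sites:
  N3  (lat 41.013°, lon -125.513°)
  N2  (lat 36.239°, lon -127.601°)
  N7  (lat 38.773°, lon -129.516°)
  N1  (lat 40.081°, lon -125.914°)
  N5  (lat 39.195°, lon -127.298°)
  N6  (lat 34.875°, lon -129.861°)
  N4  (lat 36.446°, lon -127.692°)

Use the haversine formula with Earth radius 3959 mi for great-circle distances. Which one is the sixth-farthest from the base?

N4

Distance to each, sorted:
N6: 271.9 mi
N3: 225.9 mi
N7: 165.0 mi
N1: 158.2 mi
N2: 123.5 mi
N4: 112.9 mi
N5: 96.9 mi
The sixth-farthest is N4 at 112.9 mi.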